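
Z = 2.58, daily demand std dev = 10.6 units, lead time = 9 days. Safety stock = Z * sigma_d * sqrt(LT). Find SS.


Formula: SS = z * sigma_d * sqrt(LT)
sqrt(LT) = sqrt(9) = 3.0
SS = 2.58 * 10.6 * 3.0
SS = 82.0 units

82.0 units


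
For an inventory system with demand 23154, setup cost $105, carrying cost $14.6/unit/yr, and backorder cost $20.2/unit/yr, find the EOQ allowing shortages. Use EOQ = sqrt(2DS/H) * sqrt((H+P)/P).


Formula: EOQ* = sqrt(2DS/H) * sqrt((H+P)/P)
Base EOQ = sqrt(2*23154*105/14.6) = 577.09 units
Correction = sqrt((14.6+20.2)/20.2) = 1.31254
EOQ* = 577.09 * 1.31254 = 757.5 units

757.5 units


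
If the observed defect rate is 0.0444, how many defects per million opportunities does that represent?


DPMO = defect_rate * 1000000 = 0.0444 * 1000000

44400


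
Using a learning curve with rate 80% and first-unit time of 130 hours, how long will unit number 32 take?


Formula: T_n = T_1 * (learning_rate)^(log2(n)) where learning_rate = rate/100
Doublings = log2(32) = 5
T_n = 130 * 0.8^5
T_n = 130 * 0.3277 = 42.6 hours

42.6 hours


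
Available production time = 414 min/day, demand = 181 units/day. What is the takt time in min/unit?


Formula: Takt Time = Available Production Time / Customer Demand
Takt = 414 min/day / 181 units/day
Takt = 2.29 min/unit

2.29 min/unit


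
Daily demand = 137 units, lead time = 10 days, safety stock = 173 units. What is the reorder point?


Formula: ROP = (Daily Demand * Lead Time) + Safety Stock
Demand during lead time = 137 * 10 = 1370 units
ROP = 1370 + 173 = 1543 units

1543 units


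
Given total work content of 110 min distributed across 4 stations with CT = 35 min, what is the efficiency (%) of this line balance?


Formula: Efficiency = Sum of Task Times / (N_stations * CT) * 100
Total station capacity = 4 stations * 35 min = 140 min
Efficiency = 110 / 140 * 100 = 78.6%

78.6%


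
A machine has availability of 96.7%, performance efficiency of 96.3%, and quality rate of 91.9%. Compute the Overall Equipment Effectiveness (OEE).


Formula: OEE = Availability * Performance * Quality / 10000
A * P = 96.7% * 96.3% / 100 = 93.12%
OEE = 93.12% * 91.9% / 100 = 85.6%

85.6%


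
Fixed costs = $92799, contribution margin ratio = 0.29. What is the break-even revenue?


Formula: BER = Fixed Costs / Contribution Margin Ratio
BER = $92799 / 0.29
BER = $319996.55 (to the nearest cent)

$319996.55


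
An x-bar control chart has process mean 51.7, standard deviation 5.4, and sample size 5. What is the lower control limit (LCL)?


LCL = 51.7 - 3 * 5.4 / sqrt(5)

44.46


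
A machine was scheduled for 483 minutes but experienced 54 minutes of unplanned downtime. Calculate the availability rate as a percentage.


Formula: Availability = (Planned Time - Downtime) / Planned Time * 100
Uptime = 483 - 54 = 429 min
Availability = 429 / 483 * 100 = 88.8%

88.8%


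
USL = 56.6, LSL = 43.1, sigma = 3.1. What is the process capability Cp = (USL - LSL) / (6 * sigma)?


Cp = (56.6 - 43.1) / (6 * 3.1)

0.73


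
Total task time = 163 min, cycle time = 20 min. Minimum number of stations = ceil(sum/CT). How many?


Formula: N_min = ceil(Sum of Task Times / Cycle Time)
N_min = ceil(163 min / 20 min) = ceil(8.15)
N_min = 9 stations

9


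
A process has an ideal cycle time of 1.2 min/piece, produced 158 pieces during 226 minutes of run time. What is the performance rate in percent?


Formula: Performance = (Ideal CT * Total Count) / Run Time * 100
Ideal output time = 1.2 * 158 = 189.6 min
Performance = 189.6 / 226 * 100 = 83.9%

83.9%


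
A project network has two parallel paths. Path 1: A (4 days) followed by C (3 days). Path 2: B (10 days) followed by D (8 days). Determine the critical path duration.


Path 1 = 4 + 3 = 7 days
Path 2 = 10 + 8 = 18 days
Duration = max(7, 18) = 18 days

18 days


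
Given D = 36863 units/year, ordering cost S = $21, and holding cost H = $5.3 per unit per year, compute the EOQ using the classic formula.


Formula: EOQ = sqrt(2 * D * S / H)
Numerator: 2 * 36863 * 21 = 1548246
2DS/H = 1548246 / 5.3 = 292121.9
EOQ = sqrt(292121.9) = 540.5 units

540.5 units


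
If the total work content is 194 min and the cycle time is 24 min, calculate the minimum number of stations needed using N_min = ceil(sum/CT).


Formula: N_min = ceil(Sum of Task Times / Cycle Time)
N_min = ceil(194 min / 24 min) = ceil(8.0833)
N_min = 9 stations

9


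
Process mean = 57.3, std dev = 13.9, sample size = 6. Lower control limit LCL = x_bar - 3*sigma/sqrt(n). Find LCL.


LCL = 57.3 - 3 * 13.9 / sqrt(6)

40.28


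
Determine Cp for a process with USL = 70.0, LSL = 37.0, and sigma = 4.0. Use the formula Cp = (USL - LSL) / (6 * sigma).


Cp = (70.0 - 37.0) / (6 * 4.0)

1.38


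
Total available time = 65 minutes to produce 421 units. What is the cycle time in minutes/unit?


Formula: CT = Available Time / Number of Units
CT = 65 min / 421 units
CT = 0.15 min/unit

0.15 min/unit


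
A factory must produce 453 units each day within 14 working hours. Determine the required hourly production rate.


Formula: Production Rate = Daily Demand / Available Hours
Rate = 453 units/day / 14 hours/day
Rate = 32.4 units/hour

32.4 units/hour


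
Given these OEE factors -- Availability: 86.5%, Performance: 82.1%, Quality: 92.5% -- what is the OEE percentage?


Formula: OEE = Availability * Performance * Quality / 10000
A * P = 86.5% * 82.1% / 100 = 71.02%
OEE = 71.02% * 92.5% / 100 = 65.7%

65.7%


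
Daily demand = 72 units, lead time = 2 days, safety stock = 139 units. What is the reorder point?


Formula: ROP = (Daily Demand * Lead Time) + Safety Stock
Demand during lead time = 72 * 2 = 144 units
ROP = 144 + 139 = 283 units

283 units


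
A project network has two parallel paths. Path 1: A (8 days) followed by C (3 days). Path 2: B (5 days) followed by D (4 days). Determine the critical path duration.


Path 1 = 8 + 3 = 11 days
Path 2 = 5 + 4 = 9 days
Duration = max(11, 9) = 11 days

11 days


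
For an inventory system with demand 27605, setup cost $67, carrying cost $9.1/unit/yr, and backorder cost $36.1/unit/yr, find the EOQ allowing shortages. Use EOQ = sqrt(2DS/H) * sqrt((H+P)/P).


Formula: EOQ* = sqrt(2DS/H) * sqrt((H+P)/P)
Base EOQ = sqrt(2*27605*67/9.1) = 637.57 units
Correction = sqrt((9.1+36.1)/36.1) = 1.11896
EOQ* = 637.57 * 1.11896 = 713.4 units

713.4 units


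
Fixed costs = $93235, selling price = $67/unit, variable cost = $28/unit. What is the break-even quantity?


Formula: BEQ = Fixed Costs / (Price - Variable Cost)
Contribution margin = $67 - $28 = $39/unit
BEQ = ceil($93235 / $39/unit) = ceil(2390.64) = 2391 units

2391 units


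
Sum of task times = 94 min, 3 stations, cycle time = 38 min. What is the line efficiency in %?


Formula: Efficiency = Sum of Task Times / (N_stations * CT) * 100
Total station capacity = 3 stations * 38 min = 114 min
Efficiency = 94 / 114 * 100 = 82.5%

82.5%


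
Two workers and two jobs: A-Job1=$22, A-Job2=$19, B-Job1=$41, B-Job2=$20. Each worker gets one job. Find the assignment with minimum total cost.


Option 1: A->1 + B->2 = $22 + $20 = $42
Option 2: A->2 + B->1 = $19 + $41 = $60
Min cost = min($42, $60) = $42

$42


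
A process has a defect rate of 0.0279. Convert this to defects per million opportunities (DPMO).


DPMO = defect_rate * 1000000 = 0.0279 * 1000000

27900


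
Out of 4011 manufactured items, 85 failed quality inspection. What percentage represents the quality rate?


Formula: Quality Rate = Good Pieces / Total Pieces * 100
Good pieces = 4011 - 85 = 3926
QR = 3926 / 4011 * 100 = 97.9%

97.9%


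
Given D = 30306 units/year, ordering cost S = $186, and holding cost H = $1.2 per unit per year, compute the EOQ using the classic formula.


Formula: EOQ = sqrt(2 * D * S / H)
Numerator: 2 * 30306 * 186 = 11273832
2DS/H = 11273832 / 1.2 = 9394860.0
EOQ = sqrt(9394860.0) = 3065.1 units

3065.1 units


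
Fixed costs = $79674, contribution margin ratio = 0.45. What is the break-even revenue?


Formula: BER = Fixed Costs / Contribution Margin Ratio
BER = $79674 / 0.45
BER = $177053.33 (to the nearest cent)

$177053.33


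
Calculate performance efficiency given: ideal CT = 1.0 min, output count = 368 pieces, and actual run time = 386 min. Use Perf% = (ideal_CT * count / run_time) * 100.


Formula: Performance = (Ideal CT * Total Count) / Run Time * 100
Ideal output time = 1.0 * 368 = 368.0 min
Performance = 368.0 / 386 * 100 = 95.3%

95.3%


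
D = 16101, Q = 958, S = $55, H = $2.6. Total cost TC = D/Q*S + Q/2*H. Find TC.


TC = 16101/958 * 55 + 958/2 * 2.6

$2169.78


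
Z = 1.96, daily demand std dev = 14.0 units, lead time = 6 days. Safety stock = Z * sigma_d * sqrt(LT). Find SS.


Formula: SS = z * sigma_d * sqrt(LT)
sqrt(LT) = sqrt(6) = 2.4495
SS = 1.96 * 14.0 * 2.4495
SS = 67.2 units

67.2 units


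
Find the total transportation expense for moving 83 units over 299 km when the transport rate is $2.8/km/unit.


TC = dist * cost * units = 299 * 2.8 * 83 = $69487.60

$69487.60


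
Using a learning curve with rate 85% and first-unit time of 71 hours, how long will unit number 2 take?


Formula: T_n = T_1 * (learning_rate)^(log2(n)) where learning_rate = rate/100
Doublings = log2(2) = 1
T_n = 71 * 0.85^1
T_n = 71 * 0.85 = 60.4 hours

60.4 hours


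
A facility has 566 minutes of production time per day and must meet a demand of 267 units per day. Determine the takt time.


Formula: Takt Time = Available Production Time / Customer Demand
Takt = 566 min/day / 267 units/day
Takt = 2.12 min/unit

2.12 min/unit


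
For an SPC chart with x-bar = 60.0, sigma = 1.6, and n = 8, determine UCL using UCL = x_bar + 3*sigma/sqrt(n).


UCL = 60.0 + 3 * 1.6 / sqrt(8)

61.7


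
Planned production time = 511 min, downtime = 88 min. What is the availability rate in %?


Formula: Availability = (Planned Time - Downtime) / Planned Time * 100
Uptime = 511 - 88 = 423 min
Availability = 423 / 511 * 100 = 82.8%

82.8%


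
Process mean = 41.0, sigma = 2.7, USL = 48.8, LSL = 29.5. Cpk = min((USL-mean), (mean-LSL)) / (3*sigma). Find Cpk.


Cpu = (48.8 - 41.0) / (3 * 2.7) = 0.96
Cpl = (41.0 - 29.5) / (3 * 2.7) = 1.42
Cpk = min(0.96, 1.42) = 0.96

0.96


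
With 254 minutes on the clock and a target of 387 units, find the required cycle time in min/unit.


Formula: CT = Available Time / Number of Units
CT = 254 min / 387 units
CT = 0.66 min/unit

0.66 min/unit


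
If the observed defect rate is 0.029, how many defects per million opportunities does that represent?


DPMO = defect_rate * 1000000 = 0.029 * 1000000

29000


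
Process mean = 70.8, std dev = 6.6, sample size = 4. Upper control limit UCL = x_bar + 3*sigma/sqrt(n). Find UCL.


UCL = 70.8 + 3 * 6.6 / sqrt(4)

80.7


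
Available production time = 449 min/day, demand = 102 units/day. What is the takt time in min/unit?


Formula: Takt Time = Available Production Time / Customer Demand
Takt = 449 min/day / 102 units/day
Takt = 4.4 min/unit

4.4 min/unit


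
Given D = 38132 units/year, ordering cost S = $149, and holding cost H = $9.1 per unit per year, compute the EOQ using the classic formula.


Formula: EOQ = sqrt(2 * D * S / H)
Numerator: 2 * 38132 * 149 = 11363336
2DS/H = 11363336 / 9.1 = 1248718.2
EOQ = sqrt(1248718.2) = 1117.5 units

1117.5 units


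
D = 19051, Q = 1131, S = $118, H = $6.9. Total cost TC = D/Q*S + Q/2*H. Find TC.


TC = 19051/1131 * 118 + 1131/2 * 6.9

$5889.59


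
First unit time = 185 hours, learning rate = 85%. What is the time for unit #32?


Formula: T_n = T_1 * (learning_rate)^(log2(n)) where learning_rate = rate/100
Doublings = log2(32) = 5
T_n = 185 * 0.85^5
T_n = 185 * 0.4437 = 82.1 hours

82.1 hours


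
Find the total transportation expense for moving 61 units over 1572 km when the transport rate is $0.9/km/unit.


TC = dist * cost * units = 1572 * 0.9 * 61 = $86302.80

$86302.80


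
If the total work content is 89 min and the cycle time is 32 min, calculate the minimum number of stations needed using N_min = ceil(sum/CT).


Formula: N_min = ceil(Sum of Task Times / Cycle Time)
N_min = ceil(89 min / 32 min) = ceil(2.7812)
N_min = 3 stations

3


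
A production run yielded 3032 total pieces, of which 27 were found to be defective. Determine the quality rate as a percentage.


Formula: Quality Rate = Good Pieces / Total Pieces * 100
Good pieces = 3032 - 27 = 3005
QR = 3005 / 3032 * 100 = 99.1%

99.1%


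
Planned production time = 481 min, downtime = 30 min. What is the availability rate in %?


Formula: Availability = (Planned Time - Downtime) / Planned Time * 100
Uptime = 481 - 30 = 451 min
Availability = 451 / 481 * 100 = 93.8%

93.8%


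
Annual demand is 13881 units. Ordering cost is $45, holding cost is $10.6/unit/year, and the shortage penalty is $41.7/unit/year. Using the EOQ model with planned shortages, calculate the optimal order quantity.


Formula: EOQ* = sqrt(2DS/H) * sqrt((H+P)/P)
Base EOQ = sqrt(2*13881*45/10.6) = 343.3 units
Correction = sqrt((10.6+41.7)/41.7) = 1.11991
EOQ* = 343.3 * 1.11991 = 384.5 units

384.5 units


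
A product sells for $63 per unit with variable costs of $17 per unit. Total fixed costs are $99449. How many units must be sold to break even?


Formula: BEQ = Fixed Costs / (Price - Variable Cost)
Contribution margin = $63 - $17 = $46/unit
BEQ = ceil($99449 / $46/unit) = ceil(2161.93) = 2162 units

2162 units


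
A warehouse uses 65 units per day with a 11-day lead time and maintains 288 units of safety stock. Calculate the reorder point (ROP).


Formula: ROP = (Daily Demand * Lead Time) + Safety Stock
Demand during lead time = 65 * 11 = 715 units
ROP = 715 + 288 = 1003 units

1003 units


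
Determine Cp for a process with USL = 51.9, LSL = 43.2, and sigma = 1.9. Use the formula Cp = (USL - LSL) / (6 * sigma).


Cp = (51.9 - 43.2) / (6 * 1.9)

0.76


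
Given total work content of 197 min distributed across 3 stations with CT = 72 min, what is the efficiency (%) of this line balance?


Formula: Efficiency = Sum of Task Times / (N_stations * CT) * 100
Total station capacity = 3 stations * 72 min = 216 min
Efficiency = 197 / 216 * 100 = 91.2%

91.2%


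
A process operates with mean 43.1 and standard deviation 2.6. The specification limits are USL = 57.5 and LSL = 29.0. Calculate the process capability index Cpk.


Cpu = (57.5 - 43.1) / (3 * 2.6) = 1.85
Cpl = (43.1 - 29.0) / (3 * 2.6) = 1.81
Cpk = min(1.85, 1.81) = 1.81

1.81


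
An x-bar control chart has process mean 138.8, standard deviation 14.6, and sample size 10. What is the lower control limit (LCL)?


LCL = 138.8 - 3 * 14.6 / sqrt(10)

124.95


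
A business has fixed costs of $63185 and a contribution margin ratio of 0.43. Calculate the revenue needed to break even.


Formula: BER = Fixed Costs / Contribution Margin Ratio
BER = $63185 / 0.43
BER = $146941.86 (to the nearest cent)

$146941.86


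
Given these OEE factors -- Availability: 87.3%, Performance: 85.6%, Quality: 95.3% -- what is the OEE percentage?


Formula: OEE = Availability * Performance * Quality / 10000
A * P = 87.3% * 85.6% / 100 = 74.73%
OEE = 74.73% * 95.3% / 100 = 71.2%

71.2%


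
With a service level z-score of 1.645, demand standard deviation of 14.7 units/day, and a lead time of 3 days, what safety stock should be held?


Formula: SS = z * sigma_d * sqrt(LT)
sqrt(LT) = sqrt(3) = 1.7321
SS = 1.645 * 14.7 * 1.7321
SS = 41.9 units

41.9 units


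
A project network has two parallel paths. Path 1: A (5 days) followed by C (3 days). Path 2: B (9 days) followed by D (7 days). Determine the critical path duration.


Path 1 = 5 + 3 = 8 days
Path 2 = 9 + 7 = 16 days
Duration = max(8, 16) = 16 days

16 days


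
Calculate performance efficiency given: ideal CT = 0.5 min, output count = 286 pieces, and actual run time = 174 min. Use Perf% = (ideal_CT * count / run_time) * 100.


Formula: Performance = (Ideal CT * Total Count) / Run Time * 100
Ideal output time = 0.5 * 286 = 143.0 min
Performance = 143.0 / 174 * 100 = 82.2%

82.2%


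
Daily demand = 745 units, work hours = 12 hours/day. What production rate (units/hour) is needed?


Formula: Production Rate = Daily Demand / Available Hours
Rate = 745 units/day / 12 hours/day
Rate = 62.1 units/hour

62.1 units/hour


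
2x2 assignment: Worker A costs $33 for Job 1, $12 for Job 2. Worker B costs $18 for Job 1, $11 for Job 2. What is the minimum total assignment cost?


Option 1: A->1 + B->2 = $33 + $11 = $44
Option 2: A->2 + B->1 = $12 + $18 = $30
Min cost = min($44, $30) = $30

$30


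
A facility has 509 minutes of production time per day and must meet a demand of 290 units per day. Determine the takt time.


Formula: Takt Time = Available Production Time / Customer Demand
Takt = 509 min/day / 290 units/day
Takt = 1.76 min/unit

1.76 min/unit


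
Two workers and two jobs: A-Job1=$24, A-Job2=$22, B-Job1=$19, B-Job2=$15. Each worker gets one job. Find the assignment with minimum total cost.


Option 1: A->1 + B->2 = $24 + $15 = $39
Option 2: A->2 + B->1 = $22 + $19 = $41
Min cost = min($39, $41) = $39

$39


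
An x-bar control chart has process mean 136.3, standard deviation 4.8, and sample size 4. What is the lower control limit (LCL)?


LCL = 136.3 - 3 * 4.8 / sqrt(4)

129.1


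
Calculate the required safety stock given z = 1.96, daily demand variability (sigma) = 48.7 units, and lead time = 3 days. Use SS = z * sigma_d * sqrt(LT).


Formula: SS = z * sigma_d * sqrt(LT)
sqrt(LT) = sqrt(3) = 1.7321
SS = 1.96 * 48.7 * 1.7321
SS = 165.3 units

165.3 units


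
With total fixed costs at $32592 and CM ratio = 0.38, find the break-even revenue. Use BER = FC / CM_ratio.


Formula: BER = Fixed Costs / Contribution Margin Ratio
BER = $32592 / 0.38
BER = $85768.42 (to the nearest cent)

$85768.42


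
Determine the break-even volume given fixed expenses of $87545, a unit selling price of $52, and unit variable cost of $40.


Formula: BEQ = Fixed Costs / (Price - Variable Cost)
Contribution margin = $52 - $40 = $12/unit
BEQ = ceil($87545 / $12/unit) = ceil(7295.42) = 7296 units

7296 units


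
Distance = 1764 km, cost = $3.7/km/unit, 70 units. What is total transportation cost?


TC = dist * cost * units = 1764 * 3.7 * 70 = $456876.00

$456876.00


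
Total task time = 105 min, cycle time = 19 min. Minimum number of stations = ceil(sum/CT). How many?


Formula: N_min = ceil(Sum of Task Times / Cycle Time)
N_min = ceil(105 min / 19 min) = ceil(5.5263)
N_min = 6 stations

6


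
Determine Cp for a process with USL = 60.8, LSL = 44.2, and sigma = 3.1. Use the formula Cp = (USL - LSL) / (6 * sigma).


Cp = (60.8 - 44.2) / (6 * 3.1)

0.89


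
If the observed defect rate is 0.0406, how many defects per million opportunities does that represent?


DPMO = defect_rate * 1000000 = 0.0406 * 1000000

40600


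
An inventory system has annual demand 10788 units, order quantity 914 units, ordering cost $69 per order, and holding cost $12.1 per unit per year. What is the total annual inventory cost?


TC = 10788/914 * 69 + 914/2 * 12.1

$6344.11


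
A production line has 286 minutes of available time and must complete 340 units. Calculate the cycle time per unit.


Formula: CT = Available Time / Number of Units
CT = 286 min / 340 units
CT = 0.84 min/unit

0.84 min/unit


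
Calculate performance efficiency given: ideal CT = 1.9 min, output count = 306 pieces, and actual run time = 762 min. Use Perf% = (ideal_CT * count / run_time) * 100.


Formula: Performance = (Ideal CT * Total Count) / Run Time * 100
Ideal output time = 1.9 * 306 = 581.4 min
Performance = 581.4 / 762 * 100 = 76.3%

76.3%


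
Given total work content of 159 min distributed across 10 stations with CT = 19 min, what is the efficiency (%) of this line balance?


Formula: Efficiency = Sum of Task Times / (N_stations * CT) * 100
Total station capacity = 10 stations * 19 min = 190 min
Efficiency = 159 / 190 * 100 = 83.7%

83.7%


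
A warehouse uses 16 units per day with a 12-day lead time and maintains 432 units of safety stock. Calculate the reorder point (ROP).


Formula: ROP = (Daily Demand * Lead Time) + Safety Stock
Demand during lead time = 16 * 12 = 192 units
ROP = 192 + 432 = 624 units

624 units


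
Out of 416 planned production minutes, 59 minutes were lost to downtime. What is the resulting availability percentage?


Formula: Availability = (Planned Time - Downtime) / Planned Time * 100
Uptime = 416 - 59 = 357 min
Availability = 357 / 416 * 100 = 85.8%

85.8%


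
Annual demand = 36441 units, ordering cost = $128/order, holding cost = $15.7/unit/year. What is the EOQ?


Formula: EOQ = sqrt(2 * D * S / H)
Numerator: 2 * 36441 * 128 = 9328896
2DS/H = 9328896 / 15.7 = 594197.2
EOQ = sqrt(594197.2) = 770.8 units

770.8 units


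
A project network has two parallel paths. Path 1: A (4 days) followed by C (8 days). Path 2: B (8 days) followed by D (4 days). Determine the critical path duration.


Path 1 = 4 + 8 = 12 days
Path 2 = 8 + 4 = 12 days
Duration = max(12, 12) = 12 days

12 days


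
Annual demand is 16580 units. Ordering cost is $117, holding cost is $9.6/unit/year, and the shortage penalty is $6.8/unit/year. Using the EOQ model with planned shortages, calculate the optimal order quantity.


Formula: EOQ* = sqrt(2DS/H) * sqrt((H+P)/P)
Base EOQ = sqrt(2*16580*117/9.6) = 635.72 units
Correction = sqrt((9.6+6.8)/6.8) = 1.55299
EOQ* = 635.72 * 1.55299 = 987.3 units

987.3 units


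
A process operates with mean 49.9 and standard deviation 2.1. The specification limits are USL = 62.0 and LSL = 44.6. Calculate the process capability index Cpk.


Cpu = (62.0 - 49.9) / (3 * 2.1) = 1.92
Cpl = (49.9 - 44.6) / (3 * 2.1) = 0.84
Cpk = min(1.92, 0.84) = 0.84

0.84


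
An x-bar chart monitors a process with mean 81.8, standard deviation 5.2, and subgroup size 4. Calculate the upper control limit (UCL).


UCL = 81.8 + 3 * 5.2 / sqrt(4)

89.6


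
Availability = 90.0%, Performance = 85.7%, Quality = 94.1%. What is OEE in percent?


Formula: OEE = Availability * Performance * Quality / 10000
A * P = 90.0% * 85.7% / 100 = 77.13%
OEE = 77.13% * 94.1% / 100 = 72.6%

72.6%


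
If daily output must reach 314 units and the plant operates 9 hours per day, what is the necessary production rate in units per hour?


Formula: Production Rate = Daily Demand / Available Hours
Rate = 314 units/day / 9 hours/day
Rate = 34.9 units/hour

34.9 units/hour


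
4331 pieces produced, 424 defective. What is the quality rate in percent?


Formula: Quality Rate = Good Pieces / Total Pieces * 100
Good pieces = 4331 - 424 = 3907
QR = 3907 / 4331 * 100 = 90.2%

90.2%


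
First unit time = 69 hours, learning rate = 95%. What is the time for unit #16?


Formula: T_n = T_1 * (learning_rate)^(log2(n)) where learning_rate = rate/100
Doublings = log2(16) = 4
T_n = 69 * 0.95^4
T_n = 69 * 0.8145 = 56.2 hours

56.2 hours


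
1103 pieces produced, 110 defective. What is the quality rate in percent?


Formula: Quality Rate = Good Pieces / Total Pieces * 100
Good pieces = 1103 - 110 = 993
QR = 993 / 1103 * 100 = 90.0%

90.0%


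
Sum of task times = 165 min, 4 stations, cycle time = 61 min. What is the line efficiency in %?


Formula: Efficiency = Sum of Task Times / (N_stations * CT) * 100
Total station capacity = 4 stations * 61 min = 244 min
Efficiency = 165 / 244 * 100 = 67.6%

67.6%


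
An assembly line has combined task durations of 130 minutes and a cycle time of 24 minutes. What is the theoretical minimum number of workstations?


Formula: N_min = ceil(Sum of Task Times / Cycle Time)
N_min = ceil(130 min / 24 min) = ceil(5.4167)
N_min = 6 stations

6


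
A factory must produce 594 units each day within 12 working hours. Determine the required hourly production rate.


Formula: Production Rate = Daily Demand / Available Hours
Rate = 594 units/day / 12 hours/day
Rate = 49.5 units/hour

49.5 units/hour


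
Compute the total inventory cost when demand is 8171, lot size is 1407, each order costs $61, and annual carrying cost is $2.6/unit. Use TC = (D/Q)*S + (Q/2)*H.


TC = 8171/1407 * 61 + 1407/2 * 2.6

$2183.35


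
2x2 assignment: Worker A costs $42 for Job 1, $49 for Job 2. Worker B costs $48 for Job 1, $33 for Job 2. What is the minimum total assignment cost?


Option 1: A->1 + B->2 = $42 + $33 = $75
Option 2: A->2 + B->1 = $49 + $48 = $97
Min cost = min($75, $97) = $75

$75


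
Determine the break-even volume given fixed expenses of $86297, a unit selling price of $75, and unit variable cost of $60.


Formula: BEQ = Fixed Costs / (Price - Variable Cost)
Contribution margin = $75 - $60 = $15/unit
BEQ = ceil($86297 / $15/unit) = ceil(5753.13) = 5754 units

5754 units


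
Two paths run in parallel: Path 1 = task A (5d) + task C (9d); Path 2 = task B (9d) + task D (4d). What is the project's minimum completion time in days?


Path 1 = 5 + 9 = 14 days
Path 2 = 9 + 4 = 13 days
Duration = max(14, 13) = 14 days

14 days


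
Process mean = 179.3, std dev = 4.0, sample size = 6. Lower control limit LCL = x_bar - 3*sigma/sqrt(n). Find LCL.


LCL = 179.3 - 3 * 4.0 / sqrt(6)

174.4


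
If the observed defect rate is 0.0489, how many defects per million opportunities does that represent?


DPMO = defect_rate * 1000000 = 0.0489 * 1000000

48900


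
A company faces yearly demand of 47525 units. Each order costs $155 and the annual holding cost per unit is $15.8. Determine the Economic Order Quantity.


Formula: EOQ = sqrt(2 * D * S / H)
Numerator: 2 * 47525 * 155 = 14732750
2DS/H = 14732750 / 15.8 = 932452.5
EOQ = sqrt(932452.5) = 965.6 units

965.6 units


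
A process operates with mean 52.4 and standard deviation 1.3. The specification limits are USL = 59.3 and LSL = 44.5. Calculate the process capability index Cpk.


Cpu = (59.3 - 52.4) / (3 * 1.3) = 1.77
Cpl = (52.4 - 44.5) / (3 * 1.3) = 2.03
Cpk = min(1.77, 2.03) = 1.77

1.77


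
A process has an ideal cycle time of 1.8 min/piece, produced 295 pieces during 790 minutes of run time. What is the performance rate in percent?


Formula: Performance = (Ideal CT * Total Count) / Run Time * 100
Ideal output time = 1.8 * 295 = 531.0 min
Performance = 531.0 / 790 * 100 = 67.2%

67.2%


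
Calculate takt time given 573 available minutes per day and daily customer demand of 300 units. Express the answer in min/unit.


Formula: Takt Time = Available Production Time / Customer Demand
Takt = 573 min/day / 300 units/day
Takt = 1.91 min/unit

1.91 min/unit


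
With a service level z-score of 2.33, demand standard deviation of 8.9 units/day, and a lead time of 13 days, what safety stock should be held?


Formula: SS = z * sigma_d * sqrt(LT)
sqrt(LT) = sqrt(13) = 3.6056
SS = 2.33 * 8.9 * 3.6056
SS = 74.8 units

74.8 units


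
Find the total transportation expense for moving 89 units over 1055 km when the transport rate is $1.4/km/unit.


TC = dist * cost * units = 1055 * 1.4 * 89 = $131453.00

$131453.00


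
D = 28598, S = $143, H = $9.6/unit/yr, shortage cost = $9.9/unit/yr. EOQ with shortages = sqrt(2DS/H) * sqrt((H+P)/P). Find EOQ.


Formula: EOQ* = sqrt(2DS/H) * sqrt((H+P)/P)
Base EOQ = sqrt(2*28598*143/9.6) = 923.03 units
Correction = sqrt((9.6+9.9)/9.9) = 1.40346
EOQ* = 923.03 * 1.40346 = 1295.4 units

1295.4 units


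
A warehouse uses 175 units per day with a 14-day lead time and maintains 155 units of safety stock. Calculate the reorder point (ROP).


Formula: ROP = (Daily Demand * Lead Time) + Safety Stock
Demand during lead time = 175 * 14 = 2450 units
ROP = 2450 + 155 = 2605 units

2605 units


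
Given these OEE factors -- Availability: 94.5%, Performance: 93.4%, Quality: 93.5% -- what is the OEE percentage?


Formula: OEE = Availability * Performance * Quality / 10000
A * P = 94.5% * 93.4% / 100 = 88.26%
OEE = 88.26% * 93.5% / 100 = 82.5%

82.5%


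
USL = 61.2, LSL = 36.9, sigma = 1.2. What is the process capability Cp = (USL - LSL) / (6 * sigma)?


Cp = (61.2 - 36.9) / (6 * 1.2)

3.38


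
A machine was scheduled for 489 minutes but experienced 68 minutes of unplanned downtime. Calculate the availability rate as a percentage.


Formula: Availability = (Planned Time - Downtime) / Planned Time * 100
Uptime = 489 - 68 = 421 min
Availability = 421 / 489 * 100 = 86.1%

86.1%


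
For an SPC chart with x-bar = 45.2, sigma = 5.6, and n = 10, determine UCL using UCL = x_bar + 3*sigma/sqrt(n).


UCL = 45.2 + 3 * 5.6 / sqrt(10)

50.51


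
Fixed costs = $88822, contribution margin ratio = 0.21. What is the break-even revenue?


Formula: BER = Fixed Costs / Contribution Margin Ratio
BER = $88822 / 0.21
BER = $422961.90 (to the nearest cent)

$422961.90


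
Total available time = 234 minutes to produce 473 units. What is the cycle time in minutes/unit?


Formula: CT = Available Time / Number of Units
CT = 234 min / 473 units
CT = 0.49 min/unit

0.49 min/unit


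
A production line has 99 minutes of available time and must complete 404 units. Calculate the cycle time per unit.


Formula: CT = Available Time / Number of Units
CT = 99 min / 404 units
CT = 0.25 min/unit

0.25 min/unit


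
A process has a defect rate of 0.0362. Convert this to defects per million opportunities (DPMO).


DPMO = defect_rate * 1000000 = 0.0362 * 1000000

36200


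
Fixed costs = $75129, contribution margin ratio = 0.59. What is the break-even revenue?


Formula: BER = Fixed Costs / Contribution Margin Ratio
BER = $75129 / 0.59
BER = $127337.29 (to the nearest cent)

$127337.29


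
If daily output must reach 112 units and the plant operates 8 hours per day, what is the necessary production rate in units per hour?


Formula: Production Rate = Daily Demand / Available Hours
Rate = 112 units/day / 8 hours/day
Rate = 14.0 units/hour

14.0 units/hour


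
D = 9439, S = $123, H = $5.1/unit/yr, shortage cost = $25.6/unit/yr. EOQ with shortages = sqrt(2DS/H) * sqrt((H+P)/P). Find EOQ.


Formula: EOQ* = sqrt(2DS/H) * sqrt((H+P)/P)
Base EOQ = sqrt(2*9439*123/5.1) = 674.75 units
Correction = sqrt((5.1+25.6)/25.6) = 1.09509
EOQ* = 674.75 * 1.09509 = 738.9 units

738.9 units


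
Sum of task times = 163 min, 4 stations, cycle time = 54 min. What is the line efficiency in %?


Formula: Efficiency = Sum of Task Times / (N_stations * CT) * 100
Total station capacity = 4 stations * 54 min = 216 min
Efficiency = 163 / 216 * 100 = 75.5%

75.5%


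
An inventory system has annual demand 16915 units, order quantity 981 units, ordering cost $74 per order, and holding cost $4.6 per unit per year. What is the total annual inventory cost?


TC = 16915/981 * 74 + 981/2 * 4.6

$3532.25


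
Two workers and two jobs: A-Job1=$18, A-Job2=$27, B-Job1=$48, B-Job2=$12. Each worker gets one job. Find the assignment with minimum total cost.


Option 1: A->1 + B->2 = $18 + $12 = $30
Option 2: A->2 + B->1 = $27 + $48 = $75
Min cost = min($30, $75) = $30

$30


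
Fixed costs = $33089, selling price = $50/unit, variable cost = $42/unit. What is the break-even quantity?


Formula: BEQ = Fixed Costs / (Price - Variable Cost)
Contribution margin = $50 - $42 = $8/unit
BEQ = ceil($33089 / $8/unit) = ceil(4136.12) = 4137 units

4137 units


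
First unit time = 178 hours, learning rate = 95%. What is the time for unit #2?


Formula: T_n = T_1 * (learning_rate)^(log2(n)) where learning_rate = rate/100
Doublings = log2(2) = 1
T_n = 178 * 0.95^1
T_n = 178 * 0.95 = 169.1 hours

169.1 hours


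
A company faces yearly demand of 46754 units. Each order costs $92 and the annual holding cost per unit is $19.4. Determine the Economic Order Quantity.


Formula: EOQ = sqrt(2 * D * S / H)
Numerator: 2 * 46754 * 92 = 8602736
2DS/H = 8602736 / 19.4 = 443440.0
EOQ = sqrt(443440.0) = 665.9 units

665.9 units


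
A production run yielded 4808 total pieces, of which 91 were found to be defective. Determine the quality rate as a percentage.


Formula: Quality Rate = Good Pieces / Total Pieces * 100
Good pieces = 4808 - 91 = 4717
QR = 4717 / 4808 * 100 = 98.1%

98.1%


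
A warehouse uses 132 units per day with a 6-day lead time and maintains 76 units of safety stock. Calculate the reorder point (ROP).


Formula: ROP = (Daily Demand * Lead Time) + Safety Stock
Demand during lead time = 132 * 6 = 792 units
ROP = 792 + 76 = 868 units

868 units


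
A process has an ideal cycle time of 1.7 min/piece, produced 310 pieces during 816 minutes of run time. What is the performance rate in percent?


Formula: Performance = (Ideal CT * Total Count) / Run Time * 100
Ideal output time = 1.7 * 310 = 527.0 min
Performance = 527.0 / 816 * 100 = 64.6%

64.6%


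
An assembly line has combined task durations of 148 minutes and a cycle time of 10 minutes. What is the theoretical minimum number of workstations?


Formula: N_min = ceil(Sum of Task Times / Cycle Time)
N_min = ceil(148 min / 10 min) = ceil(14.8)
N_min = 15 stations

15


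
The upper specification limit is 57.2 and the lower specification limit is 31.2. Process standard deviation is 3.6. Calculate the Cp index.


Cp = (57.2 - 31.2) / (6 * 3.6)

1.2


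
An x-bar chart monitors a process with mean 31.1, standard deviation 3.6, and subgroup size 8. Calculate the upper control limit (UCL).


UCL = 31.1 + 3 * 3.6 / sqrt(8)

34.92


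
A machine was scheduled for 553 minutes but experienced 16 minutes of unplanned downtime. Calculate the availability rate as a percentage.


Formula: Availability = (Planned Time - Downtime) / Planned Time * 100
Uptime = 553 - 16 = 537 min
Availability = 537 / 553 * 100 = 97.1%

97.1%


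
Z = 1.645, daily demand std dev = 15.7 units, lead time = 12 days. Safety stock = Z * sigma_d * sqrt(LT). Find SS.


Formula: SS = z * sigma_d * sqrt(LT)
sqrt(LT) = sqrt(12) = 3.4641
SS = 1.645 * 15.7 * 3.4641
SS = 89.5 units

89.5 units


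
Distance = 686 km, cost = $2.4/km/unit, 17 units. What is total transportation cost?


TC = dist * cost * units = 686 * 2.4 * 17 = $27988.80

$27988.80


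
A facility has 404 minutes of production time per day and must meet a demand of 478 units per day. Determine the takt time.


Formula: Takt Time = Available Production Time / Customer Demand
Takt = 404 min/day / 478 units/day
Takt = 0.85 min/unit

0.85 min/unit


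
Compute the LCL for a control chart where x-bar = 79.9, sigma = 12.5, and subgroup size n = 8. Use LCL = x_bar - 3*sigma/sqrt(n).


LCL = 79.9 - 3 * 12.5 / sqrt(8)

66.64


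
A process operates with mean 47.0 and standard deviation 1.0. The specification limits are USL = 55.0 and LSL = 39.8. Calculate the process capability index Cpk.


Cpu = (55.0 - 47.0) / (3 * 1.0) = 2.67
Cpl = (47.0 - 39.8) / (3 * 1.0) = 2.4
Cpk = min(2.67, 2.4) = 2.4

2.4


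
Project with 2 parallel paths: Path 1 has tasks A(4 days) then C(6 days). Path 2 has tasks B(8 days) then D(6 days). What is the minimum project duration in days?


Path 1 = 4 + 6 = 10 days
Path 2 = 8 + 6 = 14 days
Duration = max(10, 14) = 14 days

14 days


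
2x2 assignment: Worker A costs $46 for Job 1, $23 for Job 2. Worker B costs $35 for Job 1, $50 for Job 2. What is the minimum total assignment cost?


Option 1: A->1 + B->2 = $46 + $50 = $96
Option 2: A->2 + B->1 = $23 + $35 = $58
Min cost = min($96, $58) = $58

$58


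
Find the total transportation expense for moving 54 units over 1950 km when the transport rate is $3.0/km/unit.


TC = dist * cost * units = 1950 * 3.0 * 54 = $315900.00

$315900.00


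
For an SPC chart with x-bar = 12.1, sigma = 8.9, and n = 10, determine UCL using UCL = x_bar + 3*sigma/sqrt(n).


UCL = 12.1 + 3 * 8.9 / sqrt(10)

20.54


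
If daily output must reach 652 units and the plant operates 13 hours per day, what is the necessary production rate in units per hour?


Formula: Production Rate = Daily Demand / Available Hours
Rate = 652 units/day / 13 hours/day
Rate = 50.2 units/hour

50.2 units/hour


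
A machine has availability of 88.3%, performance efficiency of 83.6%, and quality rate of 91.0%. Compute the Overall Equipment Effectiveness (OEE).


Formula: OEE = Availability * Performance * Quality / 10000
A * P = 88.3% * 83.6% / 100 = 73.82%
OEE = 73.82% * 91.0% / 100 = 67.2%

67.2%


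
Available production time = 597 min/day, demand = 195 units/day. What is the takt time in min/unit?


Formula: Takt Time = Available Production Time / Customer Demand
Takt = 597 min/day / 195 units/day
Takt = 3.06 min/unit

3.06 min/unit


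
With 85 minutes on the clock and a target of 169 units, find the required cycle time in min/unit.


Formula: CT = Available Time / Number of Units
CT = 85 min / 169 units
CT = 0.5 min/unit

0.5 min/unit


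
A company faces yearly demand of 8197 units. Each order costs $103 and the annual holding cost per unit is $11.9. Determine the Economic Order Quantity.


Formula: EOQ = sqrt(2 * D * S / H)
Numerator: 2 * 8197 * 103 = 1688582
2DS/H = 1688582 / 11.9 = 141897.6
EOQ = sqrt(141897.6) = 376.7 units

376.7 units


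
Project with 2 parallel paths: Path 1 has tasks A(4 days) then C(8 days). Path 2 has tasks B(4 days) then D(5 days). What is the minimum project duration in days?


Path 1 = 4 + 8 = 12 days
Path 2 = 4 + 5 = 9 days
Duration = max(12, 9) = 12 days

12 days


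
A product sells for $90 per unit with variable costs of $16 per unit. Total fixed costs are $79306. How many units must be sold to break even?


Formula: BEQ = Fixed Costs / (Price - Variable Cost)
Contribution margin = $90 - $16 = $74/unit
BEQ = ceil($79306 / $74/unit) = ceil(1071.7) = 1072 units

1072 units


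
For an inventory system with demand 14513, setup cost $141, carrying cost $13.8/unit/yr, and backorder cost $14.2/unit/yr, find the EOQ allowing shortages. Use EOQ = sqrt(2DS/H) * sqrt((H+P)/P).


Formula: EOQ* = sqrt(2DS/H) * sqrt((H+P)/P)
Base EOQ = sqrt(2*14513*141/13.8) = 544.58 units
Correction = sqrt((13.8+14.2)/14.2) = 1.40422
EOQ* = 544.58 * 1.40422 = 764.7 units

764.7 units


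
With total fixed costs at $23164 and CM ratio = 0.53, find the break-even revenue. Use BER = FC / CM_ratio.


Formula: BER = Fixed Costs / Contribution Margin Ratio
BER = $23164 / 0.53
BER = $43705.66 (to the nearest cent)

$43705.66


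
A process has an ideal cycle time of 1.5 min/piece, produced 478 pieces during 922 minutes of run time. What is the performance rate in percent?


Formula: Performance = (Ideal CT * Total Count) / Run Time * 100
Ideal output time = 1.5 * 478 = 717.0 min
Performance = 717.0 / 922 * 100 = 77.8%

77.8%


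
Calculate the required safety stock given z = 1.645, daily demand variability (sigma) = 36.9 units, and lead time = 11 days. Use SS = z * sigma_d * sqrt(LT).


Formula: SS = z * sigma_d * sqrt(LT)
sqrt(LT) = sqrt(11) = 3.3166
SS = 1.645 * 36.9 * 3.3166
SS = 201.3 units

201.3 units


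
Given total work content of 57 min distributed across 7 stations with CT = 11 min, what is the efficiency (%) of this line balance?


Formula: Efficiency = Sum of Task Times / (N_stations * CT) * 100
Total station capacity = 7 stations * 11 min = 77 min
Efficiency = 57 / 77 * 100 = 74.0%

74.0%


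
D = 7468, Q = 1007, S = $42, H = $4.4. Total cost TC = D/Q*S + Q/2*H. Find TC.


TC = 7468/1007 * 42 + 1007/2 * 4.4

$2526.88


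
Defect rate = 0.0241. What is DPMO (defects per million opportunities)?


DPMO = defect_rate * 1000000 = 0.0241 * 1000000

24100


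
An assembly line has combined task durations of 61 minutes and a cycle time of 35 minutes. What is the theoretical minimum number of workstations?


Formula: N_min = ceil(Sum of Task Times / Cycle Time)
N_min = ceil(61 min / 35 min) = ceil(1.7429)
N_min = 2 stations

2
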